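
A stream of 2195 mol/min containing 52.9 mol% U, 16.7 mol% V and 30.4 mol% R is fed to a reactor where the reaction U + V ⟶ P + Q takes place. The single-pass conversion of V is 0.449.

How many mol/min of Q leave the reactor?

165 mol/min

V reacted = 0.449 × 366.6 = 164.6 mol/min; ν_V = −1, so ξ = 164.6/1 = 164.6 mol/min.
Outlet amounts (n = n₀ + ν ξ):
  U: 1161 − 1(164.6) = 996.6
  V: 366.6 − 1(164.6) = 202
  P: 0 + 1(164.6) = 164.6
  Q: 0 + 1(164.6) = 164.6
  R: 667.3 (inert)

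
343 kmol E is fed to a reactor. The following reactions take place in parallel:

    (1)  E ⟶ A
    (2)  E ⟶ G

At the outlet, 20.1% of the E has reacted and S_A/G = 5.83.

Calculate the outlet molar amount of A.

Conversion of E: E consumed = 0.201 × 343 = 68.94 kmol = 1ξ₁ + 1ξ₂.
Selectivity: 1ξ₁ / (1ξ₂) = 5.83 → ξ₁ = 5.83 ξ₂.
Substitute: (1·5.83 + 1) ξ₂ = 68.94 → ξ₂ = 10.09 kmol, ξ₁ = 58.85 kmol.
Outlet amounts (n = n₀ + Σ ν·ξ):
  E: 343 − 1(58.85) − 1(10.09) = 274.1
  A: 0 + 1(58.85) = 58.85
  G: 0 + 1(10.09) = 10.09

58.8 kmol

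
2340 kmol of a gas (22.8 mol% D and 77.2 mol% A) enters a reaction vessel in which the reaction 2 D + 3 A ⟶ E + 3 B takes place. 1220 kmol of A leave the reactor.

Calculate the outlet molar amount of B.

586 kmol

For A: n = n₀ − 3ξ → 1220 = 1806 − 3ξ, giving ξ = 195.5 kmol.
Outlet amounts (n = n₀ + ν ξ):
  D: 533.5 − 2(195.5) = 142.5
  A: 1806 − 3(195.5) = 1220
  E: 0 + 1(195.5) = 195.5
  B: 0 + 3(195.5) = 586.5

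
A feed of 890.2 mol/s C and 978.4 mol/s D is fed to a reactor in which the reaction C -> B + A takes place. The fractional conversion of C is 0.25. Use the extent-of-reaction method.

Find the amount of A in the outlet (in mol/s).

223 mol/s

C reacted = 0.25 × 890.2 = 222.6 mol/s; ν_C = −1, so ξ = 222.6/1 = 222.6 mol/s.
Outlet amounts (n = n₀ + ν ξ):
  C: 890.2 − 1(222.6) = 667.7
  B: 0 + 1(222.6) = 222.6
  A: 0 + 1(222.6) = 222.6
  D: 978.4 (inert)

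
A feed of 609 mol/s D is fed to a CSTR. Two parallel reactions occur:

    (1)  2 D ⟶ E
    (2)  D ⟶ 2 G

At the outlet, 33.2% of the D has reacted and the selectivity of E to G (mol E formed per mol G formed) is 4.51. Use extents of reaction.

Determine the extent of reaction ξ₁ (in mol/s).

Conversion of D: D consumed = 0.332 × 609 = 202.2 mol/s = 2ξ₁ + 1ξ₂.
Selectivity: 1ξ₁ / (2ξ₂) = 4.51 → ξ₁ = 9.02 ξ₂.
Substitute: (2·9.02 + 1) ξ₂ = 202.2 → ξ₂ = 10.62 mol/s, ξ₁ = 95.78 mol/s.
Outlet amounts (n = n₀ + Σ ν·ξ):
  D: 609 − 2(95.78) − 1(10.62) = 406.8
  E: 0 + 1(95.78) = 95.78
  G: 0 + 2(10.62) = 21.24

ξ₁ = 95.8 mol/s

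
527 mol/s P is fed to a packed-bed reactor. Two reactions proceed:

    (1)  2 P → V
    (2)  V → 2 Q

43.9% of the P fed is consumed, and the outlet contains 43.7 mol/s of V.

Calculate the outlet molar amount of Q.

144 mol/s

Conversion of P: P consumed = 2ξ₁ = 0.439 × 527 → ξ₁ = 115.7 mol/s.
V balance: n_V = 0 + 1ξ₁ − 1ξ₂ = 43.7 → ξ₂ = (1·115.7 − 43.7)/1 = 71.98 mol/s.
Outlet amounts (n = n₀ + Σ ν·ξ):
  P: 527 − 2(115.7) = 295.6
  V: 0 + 1(115.7) − 1(71.98) = 43.7
  Q: 0 + 2(71.98) = 144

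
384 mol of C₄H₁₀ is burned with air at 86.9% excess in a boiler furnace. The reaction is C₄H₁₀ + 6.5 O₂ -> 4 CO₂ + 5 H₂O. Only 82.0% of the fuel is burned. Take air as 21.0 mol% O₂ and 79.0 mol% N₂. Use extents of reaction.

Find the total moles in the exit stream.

23100 mol

Stoichiometric O₂ = 6.5 × 384 = 2496 mol; O₂ fed = 2496 × 1.869 = 4665 mol.
N₂ fed = 4665 × 79/21 = 17550 mol.
Fuel reacted = 0.82 × 384 → ξ = 314.9 mol.
Outlet (n = n₀ + ν ξ):
  C₄H₁₀: 384 − 1(314.9) = 69.12
  O₂: 4665 − 6.5(314.9) = 2618
  N₂: 17550 (inert)
  CO₂: 0 + 4(314.9) = 1260
  H₂O: 0 + 5(314.9) = 1574
Total out = 69.12 + 2618 + 17550 + 1260 + 1574 = 23070 mol.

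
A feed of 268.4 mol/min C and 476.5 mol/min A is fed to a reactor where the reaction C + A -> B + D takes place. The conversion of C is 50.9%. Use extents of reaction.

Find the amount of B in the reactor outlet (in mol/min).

C reacted = 0.509 × 268.4 = 136.6 mol/min; ν_C = −1, so ξ = 136.6/1 = 136.6 mol/min.
Outlet amounts (n = n₀ + ν ξ):
  C: 268.4 − 1(136.6) = 131.8
  A: 476.5 − 1(136.6) = 339.9
  B: 0 + 1(136.6) = 136.6
  D: 0 + 1(136.6) = 136.6

137 mol/min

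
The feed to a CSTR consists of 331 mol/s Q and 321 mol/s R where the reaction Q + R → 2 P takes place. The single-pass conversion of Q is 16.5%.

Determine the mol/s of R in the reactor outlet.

Q reacted = 0.165 × 331 = 54.62 mol/s; ν_Q = −1, so ξ = 54.62/1 = 54.62 mol/s.
Outlet amounts (n = n₀ + ν ξ):
  Q: 331 − 1(54.62) = 276.4
  R: 321 − 1(54.62) = 266.4
  P: 0 + 2(54.62) = 109.2

266 mol/s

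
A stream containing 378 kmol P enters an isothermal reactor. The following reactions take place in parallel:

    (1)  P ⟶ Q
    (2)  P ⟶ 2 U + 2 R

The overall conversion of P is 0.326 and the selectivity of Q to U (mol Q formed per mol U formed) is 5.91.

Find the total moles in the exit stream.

407 kmol

Conversion of P: P consumed = 0.326 × 378 = 123.2 kmol = 1ξ₁ + 1ξ₂.
Selectivity: 1ξ₁ / (2ξ₂) = 5.91 → ξ₁ = 11.82 ξ₂.
Substitute: (1·11.82 + 1) ξ₂ = 123.2 → ξ₂ = 9.612 kmol, ξ₁ = 113.6 kmol.
Outlet amounts (n = n₀ + Σ ν·ξ):
  P: 378 − 1(113.6) − 1(9.612) = 254.8
  Q: 0 + 1(113.6) = 113.6
  U: 0 + 2(9.612) = 19.22
  R: 0 + 2(9.612) = 19.22
Total out = 254.8 + 113.6 + 19.22 + 19.22 = 406.8 kmol.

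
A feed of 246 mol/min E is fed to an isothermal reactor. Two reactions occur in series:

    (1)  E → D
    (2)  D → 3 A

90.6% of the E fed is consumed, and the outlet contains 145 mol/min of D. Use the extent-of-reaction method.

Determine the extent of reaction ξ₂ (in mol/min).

Conversion of E: E consumed = 1ξ₁ = 0.906 × 246 → ξ₁ = 222.9 mol/min.
D balance: n_D = 0 + 1ξ₁ − 1ξ₂ = 145 → ξ₂ = (1·222.9 − 145)/1 = 77.88 mol/min.
Outlet amounts (n = n₀ + Σ ν·ξ):
  E: 246 − 1(222.9) = 23.12
  D: 0 + 1(222.9) − 1(77.88) = 145
  A: 0 + 3(77.88) = 233.6

ξ₂ = 77.9 mol/min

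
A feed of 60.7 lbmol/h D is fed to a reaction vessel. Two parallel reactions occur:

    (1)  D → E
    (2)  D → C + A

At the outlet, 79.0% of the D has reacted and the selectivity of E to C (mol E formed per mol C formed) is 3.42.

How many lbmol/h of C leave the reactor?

Conversion of D: D consumed = 0.79 × 60.7 = 47.95 lbmol/h = 1ξ₁ + 1ξ₂.
Selectivity: 1ξ₁ / (1ξ₂) = 3.42 → ξ₁ = 3.42 ξ₂.
Substitute: (1·3.42 + 1) ξ₂ = 47.95 → ξ₂ = 10.85 lbmol/h, ξ₁ = 37.1 lbmol/h.
Outlet amounts (n = n₀ + Σ ν·ξ):
  D: 60.7 − 1(37.1) − 1(10.85) = 12.75
  E: 0 + 1(37.1) = 37.1
  C: 0 + 1(10.85) = 10.85
  A: 0 + 1(10.85) = 10.85

10.8 lbmol/h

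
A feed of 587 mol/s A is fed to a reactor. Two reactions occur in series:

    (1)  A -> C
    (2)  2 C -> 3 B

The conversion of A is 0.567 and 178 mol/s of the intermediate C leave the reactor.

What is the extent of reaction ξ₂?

ξ₂ = 77.4 mol/s

Conversion of A: A consumed = 1ξ₁ = 0.567 × 587 → ξ₁ = 332.8 mol/s.
C balance: n_C = 0 + 1ξ₁ − 2ξ₂ = 178 → ξ₂ = (1·332.8 − 178)/2 = 77.41 mol/s.
Outlet amounts (n = n₀ + Σ ν·ξ):
  A: 587 − 1(332.8) = 254.2
  C: 0 + 1(332.8) − 2(77.41) = 178
  B: 0 + 3(77.41) = 232.2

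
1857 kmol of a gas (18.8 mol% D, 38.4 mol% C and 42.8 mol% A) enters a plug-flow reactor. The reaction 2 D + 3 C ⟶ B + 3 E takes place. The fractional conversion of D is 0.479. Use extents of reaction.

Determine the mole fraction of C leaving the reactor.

0.261

D reacted = 0.479 × 349.1 = 167.2 kmol; ν_D = −2, so ξ = 167.2/2 = 83.61 kmol.
Outlet amounts (n = n₀ + ν ξ):
  D: 349.1 − 2(83.61) = 181.9
  C: 713.1 − 3(83.61) = 462.2
  B: 0 + 1(83.61) = 83.61
  E: 0 + 3(83.61) = 250.8
  A: 794.8 (inert)
Total out = 1773 kmol; y_C = 462.2 / 1773 = 0.2607.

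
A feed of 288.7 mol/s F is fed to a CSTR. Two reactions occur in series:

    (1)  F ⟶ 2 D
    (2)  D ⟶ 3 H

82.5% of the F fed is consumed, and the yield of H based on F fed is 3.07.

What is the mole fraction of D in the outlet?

0.162

Conversion of F: F consumed = 1ξ₁ = 0.825 × 288.7 → ξ₁ = 238.2 mol/s.
Yield of H: 3ξ₂ / 288.7 = 3.07 → ξ₂ = 295.4 mol/s.
Outlet amounts (n = n₀ + Σ ν·ξ):
  F: 288.7 − 1(238.2) = 50.52
  D: 0 + 2(238.2) − 1(295.4) = 180.9
  H: 0 + 3(295.4) = 886.3
Total out = 1118 mol/s; y_D = 180.9 / 1118 = 0.1619.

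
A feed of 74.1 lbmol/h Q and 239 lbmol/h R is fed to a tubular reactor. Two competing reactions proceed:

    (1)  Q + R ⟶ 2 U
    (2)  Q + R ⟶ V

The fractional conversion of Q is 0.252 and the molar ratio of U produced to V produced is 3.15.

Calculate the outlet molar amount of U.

22.8 lbmol/h

Conversion of Q: Q consumed = 0.252 × 74.1 = 18.67 lbmol/h = 1ξ₁ + 1ξ₂.
Selectivity: 2ξ₁ / (1ξ₂) = 3.15 → ξ₁ = 1.575 ξ₂.
Substitute: (1·1.575 + 1) ξ₂ = 18.67 → ξ₂ = 7.252 lbmol/h, ξ₁ = 11.42 lbmol/h.
Outlet amounts (n = n₀ + Σ ν·ξ):
  Q: 74.1 − 1(11.42) − 1(7.252) = 55.43
  R: 239 − 1(11.42) − 1(7.252) = 220.3
  U: 0 + 2(11.42) = 22.84
  V: 0 + 1(7.252) = 7.252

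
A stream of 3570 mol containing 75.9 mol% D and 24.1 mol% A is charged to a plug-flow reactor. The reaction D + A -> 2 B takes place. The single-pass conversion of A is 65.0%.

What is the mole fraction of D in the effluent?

0.602

A reacted = 0.65 × 860.4 = 559.2 mol; ν_A = −1, so ξ = 559.2/1 = 559.2 mol.
Outlet amounts (n = n₀ + ν ξ):
  D: 2710 − 1(559.2) = 2150
  A: 860.4 − 1(559.2) = 301.1
  B: 0 + 2(559.2) = 1118
Total out = 3570 mol; y_D = 2150 / 3570 = 0.6024.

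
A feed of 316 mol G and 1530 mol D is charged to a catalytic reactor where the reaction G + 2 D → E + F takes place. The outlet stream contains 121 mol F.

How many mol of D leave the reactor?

1290 mol

For F: n = n₀ + 1ξ → 121 = 0 + 1ξ, giving ξ = 121 mol.
Outlet amounts (n = n₀ + ν ξ):
  G: 316 − 1(121) = 195
  D: 1530 − 2(121) = 1288
  E: 0 + 1(121) = 121
  F: 0 + 1(121) = 121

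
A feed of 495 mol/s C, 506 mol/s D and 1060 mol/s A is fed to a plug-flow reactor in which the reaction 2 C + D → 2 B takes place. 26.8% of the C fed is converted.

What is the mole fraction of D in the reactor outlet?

C reacted = 0.268 × 495 = 132.7 mol/s; ν_C = −2, so ξ = 132.7/2 = 66.33 mol/s.
Outlet amounts (n = n₀ + ν ξ):
  C: 495 − 2(66.33) = 362.3
  D: 506 − 1(66.33) = 439.7
  B: 0 + 2(66.33) = 132.7
  A: 1060 (inert)
Total out = 1995 mol/s; y_D = 439.7 / 1995 = 0.2204.

0.22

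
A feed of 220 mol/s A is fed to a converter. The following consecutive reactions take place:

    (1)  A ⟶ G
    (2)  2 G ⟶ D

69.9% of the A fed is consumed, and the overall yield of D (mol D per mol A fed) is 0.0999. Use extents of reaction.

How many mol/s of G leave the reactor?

110 mol/s

Conversion of A: A consumed = 1ξ₁ = 0.699 × 220 → ξ₁ = 153.8 mol/s.
Yield of D: 1ξ₂ / 220 = 0.0999 → ξ₂ = 21.98 mol/s.
Outlet amounts (n = n₀ + Σ ν·ξ):
  A: 220 − 1(153.8) = 66.22
  G: 0 + 1(153.8) − 2(21.98) = 109.8
  D: 0 + 1(21.98) = 21.98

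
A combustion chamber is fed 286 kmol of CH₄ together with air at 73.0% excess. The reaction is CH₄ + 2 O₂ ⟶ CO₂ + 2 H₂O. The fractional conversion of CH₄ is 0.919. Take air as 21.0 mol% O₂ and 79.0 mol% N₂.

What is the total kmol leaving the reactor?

5000 kmol

Stoichiometric O₂ = 2 × 286 = 572 kmol; O₂ fed = 572 × 1.730 = 989.6 kmol.
N₂ fed = 989.6 × 79/21 = 3723 kmol.
Fuel reacted = 0.919 × 286 → ξ = 262.8 kmol.
Outlet (n = n₀ + ν ξ):
  CH₄: 286 − 1(262.8) = 23.17
  O₂: 989.6 − 2(262.8) = 463.9
  N₂: 3723 (inert)
  CO₂: 0 + 1(262.8) = 262.8
  H₂O: 0 + 2(262.8) = 525.7
Total out = 23.17 + 463.9 + 3723 + 262.8 + 525.7 = 4998 kmol.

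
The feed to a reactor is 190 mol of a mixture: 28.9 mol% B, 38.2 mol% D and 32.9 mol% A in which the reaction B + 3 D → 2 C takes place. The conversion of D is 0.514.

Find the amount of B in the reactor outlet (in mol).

D reacted = 0.514 × 72.58 = 37.31 mol; ν_D = −3, so ξ = 37.31/3 = 12.44 mol.
Outlet amounts (n = n₀ + ν ξ):
  B: 54.91 − 1(12.44) = 42.47
  D: 72.58 − 3(12.44) = 35.27
  C: 0 + 2(12.44) = 24.87
  A: 62.51 (inert)

42.5 mol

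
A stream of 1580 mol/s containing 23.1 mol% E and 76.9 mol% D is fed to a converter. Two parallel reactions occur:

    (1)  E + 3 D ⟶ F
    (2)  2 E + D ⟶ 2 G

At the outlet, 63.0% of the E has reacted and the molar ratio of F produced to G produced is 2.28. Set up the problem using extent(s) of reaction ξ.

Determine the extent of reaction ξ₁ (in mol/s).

Conversion of E: E consumed = 0.63 × 365 = 229.9 mol/s = 1ξ₁ + 2ξ₂.
Selectivity: 1ξ₁ / (2ξ₂) = 2.28 → ξ₁ = 4.56 ξ₂.
Substitute: (1·4.56 + 2) ξ₂ = 229.9 → ξ₂ = 35.05 mol/s, ξ₁ = 159.8 mol/s.
Outlet amounts (n = n₀ + Σ ν·ξ):
  E: 365 − 1(159.8) − 2(35.05) = 135
  D: 1215 − 3(159.8) − 1(35.05) = 700.5
  F: 0 + 1(159.8) = 159.8
  G: 0 + 2(35.05) = 70.1

ξ₁ = 160 mol/s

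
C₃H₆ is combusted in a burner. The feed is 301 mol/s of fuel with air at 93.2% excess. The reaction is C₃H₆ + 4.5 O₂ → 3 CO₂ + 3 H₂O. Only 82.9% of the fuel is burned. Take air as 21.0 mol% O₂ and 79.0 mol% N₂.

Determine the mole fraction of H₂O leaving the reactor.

Stoichiometric O₂ = 4.5 × 301 = 1354 mol/s; O₂ fed = 1354 × 1.932 = 2617 mol/s.
N₂ fed = 2617 × 79/21 = 9845 mol/s.
Fuel reacted = 0.829 × 301 → ξ = 249.5 mol/s.
Outlet (n = n₀ + ν ξ):
  C₃H₆: 301 − 1(249.5) = 51.47
  O₂: 2617 − 4.5(249.5) = 1494
  N₂: 9845 (inert)
  CO₂: 0 + 3(249.5) = 748.6
  H₂O: 0 + 3(249.5) = 748.6
Total out = 12890 mol/s; y_H₂O = 748.6 / 12890 = 0.05809.

0.0581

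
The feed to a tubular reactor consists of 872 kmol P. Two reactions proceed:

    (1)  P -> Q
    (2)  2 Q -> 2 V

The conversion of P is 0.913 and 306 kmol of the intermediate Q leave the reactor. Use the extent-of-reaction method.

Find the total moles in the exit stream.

Conversion of P: P consumed = 1ξ₁ = 0.913 × 872 → ξ₁ = 796.1 kmol.
Q balance: n_Q = 0 + 1ξ₁ − 2ξ₂ = 306 → ξ₂ = (1·796.1 − 306)/2 = 245.1 kmol.
Outlet amounts (n = n₀ + Σ ν·ξ):
  P: 872 − 1(796.1) = 75.86
  Q: 0 + 1(796.1) − 2(245.1) = 306
  V: 0 + 2(245.1) = 490.1
Total out = 75.86 + 306 + 490.1 = 872 kmol.

872 kmol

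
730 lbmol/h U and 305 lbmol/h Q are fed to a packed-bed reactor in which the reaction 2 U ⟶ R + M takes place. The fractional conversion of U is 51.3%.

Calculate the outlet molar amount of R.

U reacted = 0.513 × 730 = 374.5 lbmol/h; ν_U = −2, so ξ = 374.5/2 = 187.2 lbmol/h.
Outlet amounts (n = n₀ + ν ξ):
  U: 730 − 2(187.2) = 355.5
  R: 0 + 1(187.2) = 187.2
  M: 0 + 1(187.2) = 187.2
  Q: 305 (inert)

187 lbmol/h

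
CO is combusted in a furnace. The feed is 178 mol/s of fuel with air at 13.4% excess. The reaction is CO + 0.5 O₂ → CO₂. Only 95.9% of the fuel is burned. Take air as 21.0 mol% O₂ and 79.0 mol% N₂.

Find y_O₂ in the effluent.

0.0272

Stoichiometric O₂ = 0.5 × 178 = 89 mol/s; O₂ fed = 89 × 1.134 = 100.9 mol/s.
N₂ fed = 100.9 × 79/21 = 379.7 mol/s.
Fuel reacted = 0.959 × 178 → ξ = 170.7 mol/s.
Outlet (n = n₀ + ν ξ):
  CO: 178 − 1(170.7) = 7.298
  O₂: 100.9 − 0.5(170.7) = 15.57
  N₂: 379.7 (inert)
  CO₂: 0 + 1(170.7) = 170.7
Total out = 573.2 mol/s; y_O₂ = 15.57 / 573.2 = 0.02717.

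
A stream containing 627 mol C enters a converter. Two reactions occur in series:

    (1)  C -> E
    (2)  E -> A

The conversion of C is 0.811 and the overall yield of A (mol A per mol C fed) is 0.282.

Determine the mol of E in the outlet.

332 mol

Conversion of C: C consumed = 1ξ₁ = 0.811 × 627 → ξ₁ = 508.5 mol.
Yield of A: 1ξ₂ / 627 = 0.282 → ξ₂ = 176.8 mol.
Outlet amounts (n = n₀ + Σ ν·ξ):
  C: 627 − 1(508.5) = 118.5
  E: 0 + 1(508.5) − 1(176.8) = 331.7
  A: 0 + 1(176.8) = 176.8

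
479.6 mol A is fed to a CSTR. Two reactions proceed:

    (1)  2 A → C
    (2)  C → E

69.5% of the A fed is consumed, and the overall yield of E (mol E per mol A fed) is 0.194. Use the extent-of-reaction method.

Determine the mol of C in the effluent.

73.6 mol

Conversion of A: A consumed = 2ξ₁ = 0.695 × 479.6 → ξ₁ = 166.7 mol.
Yield of E: 1ξ₂ / 479.6 = 0.194 → ξ₂ = 93.04 mol.
Outlet amounts (n = n₀ + Σ ν·ξ):
  A: 479.6 − 2(166.7) = 146.3
  C: 0 + 1(166.7) − 1(93.04) = 73.62
  E: 0 + 1(93.04) = 93.04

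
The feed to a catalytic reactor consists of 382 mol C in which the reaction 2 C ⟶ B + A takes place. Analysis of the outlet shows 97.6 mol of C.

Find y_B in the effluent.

For C: n = n₀ − 2ξ → 97.6 = 382 − 2ξ, giving ξ = 142.2 mol.
Outlet amounts (n = n₀ + ν ξ):
  C: 382 − 2(142.2) = 97.6
  B: 0 + 1(142.2) = 142.2
  A: 0 + 1(142.2) = 142.2
Total out = 382 mol; y_B = 142.2 / 382 = 0.3723.

0.372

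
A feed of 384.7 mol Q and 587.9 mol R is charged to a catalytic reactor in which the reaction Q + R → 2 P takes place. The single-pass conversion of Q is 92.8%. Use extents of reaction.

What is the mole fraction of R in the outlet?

0.237

Q reacted = 0.928 × 384.7 = 357 mol; ν_Q = −1, so ξ = 357/1 = 357 mol.
Outlet amounts (n = n₀ + ν ξ):
  Q: 384.7 − 1(357) = 27.7
  R: 587.9 − 1(357) = 230.9
  P: 0 + 2(357) = 714
Total out = 972.6 mol; y_R = 230.9 / 972.6 = 0.2374.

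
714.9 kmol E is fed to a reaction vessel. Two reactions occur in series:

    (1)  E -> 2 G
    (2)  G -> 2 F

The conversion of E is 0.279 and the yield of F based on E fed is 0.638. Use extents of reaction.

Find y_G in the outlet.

Conversion of E: E consumed = 1ξ₁ = 0.279 × 714.9 → ξ₁ = 199.5 kmol.
Yield of F: 2ξ₂ / 714.9 = 0.638 → ξ₂ = 228.1 kmol.
Outlet amounts (n = n₀ + Σ ν·ξ):
  E: 714.9 − 1(199.5) = 515.4
  G: 0 + 2(199.5) − 1(228.1) = 170.9
  F: 0 + 2(228.1) = 456.1
Total out = 1142 kmol; y_G = 170.9 / 1142 = 0.1496.

0.15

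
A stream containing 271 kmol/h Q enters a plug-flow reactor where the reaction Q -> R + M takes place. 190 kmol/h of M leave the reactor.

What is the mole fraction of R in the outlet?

For M: n = n₀ + 1ξ → 190 = 0 + 1ξ, giving ξ = 190 kmol/h.
Outlet amounts (n = n₀ + ν ξ):
  Q: 271 − 1(190) = 81
  R: 0 + 1(190) = 190
  M: 0 + 1(190) = 190
Total out = 461 kmol/h; y_R = 190 / 461 = 0.4121.

0.412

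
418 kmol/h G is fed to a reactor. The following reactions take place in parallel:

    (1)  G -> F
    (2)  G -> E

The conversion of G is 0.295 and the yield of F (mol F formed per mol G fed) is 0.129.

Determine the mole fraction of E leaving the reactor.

0.166

Yield of F: 1ξ₁ / 418 = 0.129 → ξ₁ = 53.92 kmol/h.
Conversion of G: 1ξ₁ + 1ξ₂ = 0.295 × 418 = 123.3 → ξ₂ = 69.39 kmol/h.
Outlet amounts (n = n₀ + Σ ν·ξ):
  G: 418 − 1(53.92) − 1(69.39) = 294.7
  F: 0 + 1(53.92) = 53.92
  E: 0 + 1(69.39) = 69.39
Total out = 418 kmol/h; y_E = 69.39 / 418 = 0.166.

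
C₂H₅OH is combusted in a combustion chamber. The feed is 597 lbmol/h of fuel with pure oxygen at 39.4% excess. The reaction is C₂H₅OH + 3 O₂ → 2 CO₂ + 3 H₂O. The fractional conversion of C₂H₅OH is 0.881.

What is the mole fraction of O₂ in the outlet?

Stoichiometric O₂ = 3 × 597 = 1791 lbmol/h; O₂ fed = 1791 × 1.394 = 2497 lbmol/h.
Fuel reacted = 0.881 × 597 → ξ = 526 lbmol/h.
Outlet (n = n₀ + ν ξ):
  C₂H₅OH: 597 − 1(526) = 71.04
  O₂: 2497 − 3(526) = 918.8
  CO₂: 0 + 2(526) = 1052
  H₂O: 0 + 3(526) = 1578
Total out = 3620 lbmol/h; y_O₂ = 918.8 / 3620 = 0.2538.

0.254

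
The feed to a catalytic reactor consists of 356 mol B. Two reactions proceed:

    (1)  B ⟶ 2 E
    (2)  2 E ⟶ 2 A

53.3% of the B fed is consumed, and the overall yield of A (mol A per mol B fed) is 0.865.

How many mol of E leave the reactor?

Conversion of B: B consumed = 1ξ₁ = 0.533 × 356 → ξ₁ = 189.7 mol.
Yield of A: 2ξ₂ / 356 = 0.865 → ξ₂ = 154 mol.
Outlet amounts (n = n₀ + Σ ν·ξ):
  B: 356 − 1(189.7) = 166.3
  E: 0 + 2(189.7) − 2(154) = 71.56
  A: 0 + 2(154) = 307.9

71.6 mol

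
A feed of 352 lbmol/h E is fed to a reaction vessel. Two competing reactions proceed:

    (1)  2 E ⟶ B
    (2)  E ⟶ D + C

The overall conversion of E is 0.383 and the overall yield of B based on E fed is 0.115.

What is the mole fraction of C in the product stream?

Yield of B: 1ξ₁ / 352 = 0.115 → ξ₁ = 40.48 lbmol/h.
Conversion of E: 2ξ₁ + 1ξ₂ = 0.383 × 352 = 134.8 → ξ₂ = 53.86 lbmol/h.
Outlet amounts (n = n₀ + Σ ν·ξ):
  E: 352 − 2(40.48) − 1(53.86) = 217.2
  B: 0 + 1(40.48) = 40.48
  D: 0 + 1(53.86) = 53.86
  C: 0 + 1(53.86) = 53.86
Total out = 365.4 lbmol/h; y_C = 53.86 / 365.4 = 0.1474.

0.147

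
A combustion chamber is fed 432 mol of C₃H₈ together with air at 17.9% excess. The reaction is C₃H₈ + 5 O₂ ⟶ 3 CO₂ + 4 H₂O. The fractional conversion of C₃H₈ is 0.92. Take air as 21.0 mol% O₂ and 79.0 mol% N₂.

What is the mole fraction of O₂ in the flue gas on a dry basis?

Stoichiometric O₂ = 5 × 432 = 2160 mol; O₂ fed = 2160 × 1.179 = 2547 mol.
N₂ fed = 2547 × 79/21 = 9580 mol.
Fuel reacted = 0.92 × 432 → ξ = 397.4 mol.
Outlet (n = n₀ + ν ξ):
  C₃H₈: 432 − 1(397.4) = 34.56
  O₂: 2547 − 5(397.4) = 559.4
  N₂: 9580 (inert)
  CO₂: 0 + 3(397.4) = 1192
  H₂O: 0 + 4(397.4) = 1590
Dry total = 11370 mol; y_O₂ (dry) = 559.4 / 11370 = 0.04922.

0.0492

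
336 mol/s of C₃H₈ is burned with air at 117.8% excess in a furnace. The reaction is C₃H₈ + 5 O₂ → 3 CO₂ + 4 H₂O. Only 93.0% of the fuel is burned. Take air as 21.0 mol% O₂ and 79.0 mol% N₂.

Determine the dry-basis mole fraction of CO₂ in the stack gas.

0.0557

Stoichiometric O₂ = 5 × 336 = 1680 mol/s; O₂ fed = 1680 × 2.178 = 3659 mol/s.
N₂ fed = 3659 × 79/21 = 13760 mol/s.
Fuel reacted = 0.93 × 336 → ξ = 312.5 mol/s.
Outlet (n = n₀ + ν ξ):
  C₃H₈: 336 − 1(312.5) = 23.52
  O₂: 3659 − 5(312.5) = 2097
  N₂: 13760 (inert)
  CO₂: 0 + 3(312.5) = 937.4
  H₂O: 0 + 4(312.5) = 1250
Dry total = 16820 mol/s; y_CO₂ (dry) = 937.4 / 16820 = 0.05573.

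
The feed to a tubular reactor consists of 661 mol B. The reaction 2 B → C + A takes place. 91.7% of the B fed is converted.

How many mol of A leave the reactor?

303 mol

B reacted = 0.917 × 661 = 606.1 mol; ν_B = −2, so ξ = 606.1/2 = 303.1 mol.
Outlet amounts (n = n₀ + ν ξ):
  B: 661 − 2(303.1) = 54.86
  C: 0 + 1(303.1) = 303.1
  A: 0 + 1(303.1) = 303.1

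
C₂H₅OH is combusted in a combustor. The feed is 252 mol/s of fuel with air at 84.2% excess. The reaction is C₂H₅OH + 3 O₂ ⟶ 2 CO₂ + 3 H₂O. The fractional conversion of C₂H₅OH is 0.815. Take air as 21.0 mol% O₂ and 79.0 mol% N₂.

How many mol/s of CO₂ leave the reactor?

411 mol/s

Stoichiometric O₂ = 3 × 252 = 756 mol/s; O₂ fed = 756 × 1.842 = 1393 mol/s.
N₂ fed = 1393 × 79/21 = 5239 mol/s.
Fuel reacted = 0.815 × 252 → ξ = 205.4 mol/s.
Outlet (n = n₀ + ν ξ):
  C₂H₅OH: 252 − 1(205.4) = 46.62
  O₂: 1393 − 3(205.4) = 776.4
  N₂: 5239 (inert)
  CO₂: 0 + 2(205.4) = 410.8
  H₂O: 0 + 3(205.4) = 616.1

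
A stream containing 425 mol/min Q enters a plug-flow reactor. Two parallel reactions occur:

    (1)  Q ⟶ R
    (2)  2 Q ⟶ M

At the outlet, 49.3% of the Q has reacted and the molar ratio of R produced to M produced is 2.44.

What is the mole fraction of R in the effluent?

0.305

Conversion of Q: Q consumed = 0.493 × 425 = 209.5 mol/min = 1ξ₁ + 2ξ₂.
Selectivity: 1ξ₁ / (1ξ₂) = 2.44 → ξ₁ = 2.44 ξ₂.
Substitute: (1·2.44 + 2) ξ₂ = 209.5 → ξ₂ = 47.19 mol/min, ξ₁ = 115.1 mol/min.
Outlet amounts (n = n₀ + Σ ν·ξ):
  Q: 425 − 1(115.1) − 2(47.19) = 215.5
  R: 0 + 1(115.1) = 115.1
  M: 0 + 1(47.19) = 47.19
Total out = 377.8 mol/min; y_R = 115.1 / 377.8 = 0.3048.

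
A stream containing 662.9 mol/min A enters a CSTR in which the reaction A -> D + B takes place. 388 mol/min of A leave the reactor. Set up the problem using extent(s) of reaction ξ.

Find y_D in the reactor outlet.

For A: n = n₀ − 1ξ → 388 = 662.9 − 1ξ, giving ξ = 274.9 mol/min.
Outlet amounts (n = n₀ + ν ξ):
  A: 662.9 − 1(274.9) = 388
  D: 0 + 1(274.9) = 274.9
  B: 0 + 1(274.9) = 274.9
Total out = 937.8 mol/min; y_D = 274.9 / 937.8 = 0.2931.

0.293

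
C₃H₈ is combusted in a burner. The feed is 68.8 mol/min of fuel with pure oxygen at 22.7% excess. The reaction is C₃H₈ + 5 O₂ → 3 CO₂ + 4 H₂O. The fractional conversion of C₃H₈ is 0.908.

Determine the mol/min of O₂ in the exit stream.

110 mol/min

Stoichiometric O₂ = 5 × 68.8 = 344 mol/min; O₂ fed = 344 × 1.227 = 422.1 mol/min.
Fuel reacted = 0.908 × 68.8 → ξ = 62.47 mol/min.
Outlet (n = n₀ + ν ξ):
  C₃H₈: 68.8 − 1(62.47) = 6.33
  O₂: 422.1 − 5(62.47) = 109.7
  CO₂: 0 + 3(62.47) = 187.4
  H₂O: 0 + 4(62.47) = 249.9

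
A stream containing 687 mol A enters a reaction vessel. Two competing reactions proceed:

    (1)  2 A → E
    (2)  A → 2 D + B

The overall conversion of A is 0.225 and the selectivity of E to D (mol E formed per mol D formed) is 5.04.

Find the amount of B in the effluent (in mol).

Conversion of A: A consumed = 0.225 × 687 = 154.6 mol = 2ξ₁ + 1ξ₂.
Selectivity: 1ξ₁ / (2ξ₂) = 5.04 → ξ₁ = 10.08 ξ₂.
Substitute: (2·10.08 + 1) ξ₂ = 154.6 → ξ₂ = 7.305 mol, ξ₁ = 73.63 mol.
Outlet amounts (n = n₀ + Σ ν·ξ):
  A: 687 − 2(73.63) − 1(7.305) = 532.4
  E: 0 + 1(73.63) = 73.63
  D: 0 + 2(7.305) = 14.61
  B: 0 + 1(7.305) = 7.305

7.31 mol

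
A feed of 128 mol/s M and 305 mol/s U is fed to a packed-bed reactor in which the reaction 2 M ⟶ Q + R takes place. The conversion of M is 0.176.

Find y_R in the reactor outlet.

0.026

M reacted = 0.176 × 128 = 22.53 mol/s; ν_M = −2, so ξ = 22.53/2 = 11.26 mol/s.
Outlet amounts (n = n₀ + ν ξ):
  M: 128 − 2(11.26) = 105.5
  Q: 0 + 1(11.26) = 11.26
  R: 0 + 1(11.26) = 11.26
  U: 305 (inert)
Total out = 433 mol/s; y_R = 11.26 / 433 = 0.02601.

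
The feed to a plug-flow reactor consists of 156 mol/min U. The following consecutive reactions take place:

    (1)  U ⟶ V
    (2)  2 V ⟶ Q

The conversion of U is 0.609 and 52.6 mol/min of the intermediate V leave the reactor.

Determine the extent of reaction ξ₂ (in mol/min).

Conversion of U: U consumed = 1ξ₁ = 0.609 × 156 → ξ₁ = 95 mol/min.
V balance: n_V = 0 + 1ξ₁ − 2ξ₂ = 52.6 → ξ₂ = (1·95 − 52.6)/2 = 21.2 mol/min.
Outlet amounts (n = n₀ + Σ ν·ξ):
  U: 156 − 1(95) = 61
  V: 0 + 1(95) − 2(21.2) = 52.6
  Q: 0 + 1(21.2) = 21.2

ξ₂ = 21.2 mol/min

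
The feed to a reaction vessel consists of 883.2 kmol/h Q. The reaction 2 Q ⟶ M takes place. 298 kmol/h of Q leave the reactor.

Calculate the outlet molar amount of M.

293 kmol/h

For Q: n = n₀ − 2ξ → 298 = 883.2 − 2ξ, giving ξ = 292.6 kmol/h.
Outlet amounts (n = n₀ + ν ξ):
  Q: 883.2 − 2(292.6) = 298
  M: 0 + 1(292.6) = 292.6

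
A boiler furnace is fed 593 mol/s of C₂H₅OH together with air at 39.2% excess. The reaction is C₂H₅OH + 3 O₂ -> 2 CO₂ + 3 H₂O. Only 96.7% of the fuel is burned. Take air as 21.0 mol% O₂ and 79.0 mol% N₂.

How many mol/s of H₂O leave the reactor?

1720 mol/s

Stoichiometric O₂ = 3 × 593 = 1779 mol/s; O₂ fed = 1779 × 1.392 = 2476 mol/s.
N₂ fed = 2476 × 79/21 = 9316 mol/s.
Fuel reacted = 0.967 × 593 → ξ = 573.4 mol/s.
Outlet (n = n₀ + ν ξ):
  C₂H₅OH: 593 − 1(573.4) = 19.57
  O₂: 2476 − 3(573.4) = 756.1
  N₂: 9316 (inert)
  CO₂: 0 + 2(573.4) = 1147
  H₂O: 0 + 3(573.4) = 1720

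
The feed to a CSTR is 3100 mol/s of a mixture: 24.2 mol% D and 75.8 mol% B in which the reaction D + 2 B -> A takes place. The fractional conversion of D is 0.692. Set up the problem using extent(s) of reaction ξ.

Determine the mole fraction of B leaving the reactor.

0.636

D reacted = 0.692 × 750.2 = 519.1 mol/s; ν_D = −1, so ξ = 519.1/1 = 519.1 mol/s.
Outlet amounts (n = n₀ + ν ξ):
  D: 750.2 − 1(519.1) = 231.1
  B: 2350 − 2(519.1) = 1312
  A: 0 + 1(519.1) = 519.1
Total out = 2062 mol/s; y_B = 1312 / 2062 = 0.6361.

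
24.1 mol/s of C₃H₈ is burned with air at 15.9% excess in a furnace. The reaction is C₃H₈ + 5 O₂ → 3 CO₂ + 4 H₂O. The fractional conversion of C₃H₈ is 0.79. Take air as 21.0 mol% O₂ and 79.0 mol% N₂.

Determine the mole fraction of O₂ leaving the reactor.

0.0628

Stoichiometric O₂ = 5 × 24.1 = 120.5 mol/s; O₂ fed = 120.5 × 1.159 = 139.7 mol/s.
N₂ fed = 139.7 × 79/21 = 525.4 mol/s.
Fuel reacted = 0.79 × 24.1 → ξ = 19.04 mol/s.
Outlet (n = n₀ + ν ξ):
  C₃H₈: 24.1 − 1(19.04) = 5.061
  O₂: 139.7 − 5(19.04) = 44.46
  N₂: 525.4 (inert)
  CO₂: 0 + 3(19.04) = 57.12
  H₂O: 0 + 4(19.04) = 76.16
Total out = 708.2 mol/s; y_O₂ = 44.46 / 708.2 = 0.06279.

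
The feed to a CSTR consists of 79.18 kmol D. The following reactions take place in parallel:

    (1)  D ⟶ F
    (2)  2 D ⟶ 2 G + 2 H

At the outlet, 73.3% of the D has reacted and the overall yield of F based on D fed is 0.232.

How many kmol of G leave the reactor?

39.7 kmol

Yield of F: 1ξ₁ / 79.18 = 0.232 → ξ₁ = 18.37 kmol.
Conversion of D: 1ξ₁ + 2ξ₂ = 0.733 × 79.18 = 58.04 → ξ₂ = 19.83 kmol.
Outlet amounts (n = n₀ + Σ ν·ξ):
  D: 79.18 − 1(18.37) − 2(19.83) = 21.14
  F: 0 + 1(18.37) = 18.37
  G: 0 + 2(19.83) = 39.67
  H: 0 + 2(19.83) = 39.67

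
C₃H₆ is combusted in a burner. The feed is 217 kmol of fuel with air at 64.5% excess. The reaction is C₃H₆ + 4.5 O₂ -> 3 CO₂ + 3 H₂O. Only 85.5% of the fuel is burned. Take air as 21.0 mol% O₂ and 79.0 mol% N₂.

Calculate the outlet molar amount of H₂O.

557 kmol

Stoichiometric O₂ = 4.5 × 217 = 976.5 kmol; O₂ fed = 976.5 × 1.645 = 1606 kmol.
N₂ fed = 1606 × 79/21 = 6043 kmol.
Fuel reacted = 0.855 × 217 → ξ = 185.5 kmol.
Outlet (n = n₀ + ν ξ):
  C₃H₆: 217 − 1(185.5) = 31.47
  O₂: 1606 − 4.5(185.5) = 771.4
  N₂: 6043 (inert)
  CO₂: 0 + 3(185.5) = 556.6
  H₂O: 0 + 3(185.5) = 556.6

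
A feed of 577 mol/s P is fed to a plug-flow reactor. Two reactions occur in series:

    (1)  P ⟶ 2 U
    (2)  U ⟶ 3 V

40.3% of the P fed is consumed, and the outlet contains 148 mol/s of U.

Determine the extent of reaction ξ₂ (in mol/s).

Conversion of P: P consumed = 1ξ₁ = 0.403 × 577 → ξ₁ = 232.5 mol/s.
U balance: n_U = 0 + 2ξ₁ − 1ξ₂ = 148 → ξ₂ = (2·232.5 − 148)/1 = 317.1 mol/s.
Outlet amounts (n = n₀ + Σ ν·ξ):
  P: 577 − 1(232.5) = 344.5
  U: 0 + 2(232.5) − 1(317.1) = 148
  V: 0 + 3(317.1) = 951.2

ξ₂ = 317 mol/s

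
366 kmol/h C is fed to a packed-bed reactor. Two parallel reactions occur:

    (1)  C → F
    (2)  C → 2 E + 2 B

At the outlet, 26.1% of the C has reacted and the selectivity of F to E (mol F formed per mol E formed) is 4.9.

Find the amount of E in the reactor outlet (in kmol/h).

Conversion of C: C consumed = 0.261 × 366 = 95.53 kmol/h = 1ξ₁ + 1ξ₂.
Selectivity: 1ξ₁ / (2ξ₂) = 4.9 → ξ₁ = 9.8 ξ₂.
Substitute: (1·9.8 + 1) ξ₂ = 95.53 → ξ₂ = 8.845 kmol/h, ξ₁ = 86.68 kmol/h.
Outlet amounts (n = n₀ + Σ ν·ξ):
  C: 366 − 1(86.68) − 1(8.845) = 270.5
  F: 0 + 1(86.68) = 86.68
  E: 0 + 2(8.845) = 17.69
  B: 0 + 2(8.845) = 17.69

17.7 kmol/h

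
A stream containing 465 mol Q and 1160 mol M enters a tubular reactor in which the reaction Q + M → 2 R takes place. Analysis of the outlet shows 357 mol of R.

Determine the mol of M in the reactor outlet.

982 mol

For R: n = n₀ + 2ξ → 357 = 0 + 2ξ, giving ξ = 178.5 mol.
Outlet amounts (n = n₀ + ν ξ):
  Q: 465 − 1(178.5) = 286.5
  M: 1160 − 1(178.5) = 981.5
  R: 0 + 2(178.5) = 357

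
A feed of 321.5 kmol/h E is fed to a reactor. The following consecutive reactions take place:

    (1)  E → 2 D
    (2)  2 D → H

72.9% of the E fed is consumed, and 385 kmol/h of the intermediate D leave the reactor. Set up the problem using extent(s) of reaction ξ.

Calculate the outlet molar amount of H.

41.9 kmol/h

Conversion of E: E consumed = 1ξ₁ = 0.729 × 321.5 → ξ₁ = 234.4 kmol/h.
D balance: n_D = 0 + 2ξ₁ − 2ξ₂ = 385 → ξ₂ = (2·234.4 − 385)/2 = 41.87 kmol/h.
Outlet amounts (n = n₀ + Σ ν·ξ):
  E: 321.5 − 1(234.4) = 87.13
  D: 0 + 2(234.4) − 2(41.87) = 385
  H: 0 + 1(41.87) = 41.87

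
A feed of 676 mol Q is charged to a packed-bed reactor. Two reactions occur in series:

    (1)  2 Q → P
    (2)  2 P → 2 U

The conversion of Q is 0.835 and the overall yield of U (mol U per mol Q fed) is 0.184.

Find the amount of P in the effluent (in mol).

Conversion of Q: Q consumed = 2ξ₁ = 0.835 × 676 → ξ₁ = 282.2 mol.
Yield of U: 2ξ₂ / 676 = 0.184 → ξ₂ = 62.19 mol.
Outlet amounts (n = n₀ + Σ ν·ξ):
  Q: 676 − 2(282.2) = 111.5
  P: 0 + 1(282.2) − 2(62.19) = 157.8
  U: 0 + 2(62.19) = 124.4

158 mol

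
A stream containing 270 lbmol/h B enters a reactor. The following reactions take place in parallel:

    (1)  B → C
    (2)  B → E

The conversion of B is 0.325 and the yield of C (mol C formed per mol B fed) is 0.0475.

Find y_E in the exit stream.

0.277

Yield of C: 1ξ₁ / 270 = 0.0475 → ξ₁ = 12.82 lbmol/h.
Conversion of B: 1ξ₁ + 1ξ₂ = 0.325 × 270 = 87.75 → ξ₂ = 74.92 lbmol/h.
Outlet amounts (n = n₀ + Σ ν·ξ):
  B: 270 − 1(12.82) − 1(74.92) = 182.2
  C: 0 + 1(12.82) = 12.82
  E: 0 + 1(74.92) = 74.92
Total out = 270 lbmol/h; y_E = 74.92 / 270 = 0.2775.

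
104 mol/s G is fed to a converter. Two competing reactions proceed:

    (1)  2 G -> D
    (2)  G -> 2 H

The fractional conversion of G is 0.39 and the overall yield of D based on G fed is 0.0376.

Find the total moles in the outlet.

133 mol/s

Yield of D: 1ξ₁ / 104 = 0.0376 → ξ₁ = 3.91 mol/s.
Conversion of G: 2ξ₁ + 1ξ₂ = 0.39 × 104 = 40.56 → ξ₂ = 32.74 mol/s.
Outlet amounts (n = n₀ + Σ ν·ξ):
  G: 104 − 2(3.91) − 1(32.74) = 63.44
  D: 0 + 1(3.91) = 3.91
  H: 0 + 2(32.74) = 65.48
Total out = 63.44 + 3.91 + 65.48 = 132.8 mol/s.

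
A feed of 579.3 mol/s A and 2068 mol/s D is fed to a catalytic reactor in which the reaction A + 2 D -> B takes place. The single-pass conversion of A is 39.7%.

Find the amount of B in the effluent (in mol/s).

230 mol/s

A reacted = 0.397 × 579.3 = 230 mol/s; ν_A = −1, so ξ = 230/1 = 230 mol/s.
Outlet amounts (n = n₀ + ν ξ):
  A: 579.3 − 1(230) = 349.3
  D: 2068 − 2(230) = 1608
  B: 0 + 1(230) = 230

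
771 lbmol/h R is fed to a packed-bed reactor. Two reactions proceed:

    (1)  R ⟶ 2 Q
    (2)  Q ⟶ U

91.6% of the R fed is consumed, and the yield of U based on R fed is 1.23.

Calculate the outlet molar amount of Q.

464 lbmol/h

Conversion of R: R consumed = 1ξ₁ = 0.916 × 771 → ξ₁ = 706.2 lbmol/h.
Yield of U: 1ξ₂ / 771 = 1.23 → ξ₂ = 948.3 lbmol/h.
Outlet amounts (n = n₀ + Σ ν·ξ):
  R: 771 − 1(706.2) = 64.76
  Q: 0 + 2(706.2) − 1(948.3) = 464.1
  U: 0 + 1(948.3) = 948.3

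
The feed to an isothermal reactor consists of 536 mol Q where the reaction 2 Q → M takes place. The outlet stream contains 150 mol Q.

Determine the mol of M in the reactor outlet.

193 mol

For Q: n = n₀ − 2ξ → 150 = 536 − 2ξ, giving ξ = 193 mol.
Outlet amounts (n = n₀ + ν ξ):
  Q: 536 − 2(193) = 150
  M: 0 + 1(193) = 193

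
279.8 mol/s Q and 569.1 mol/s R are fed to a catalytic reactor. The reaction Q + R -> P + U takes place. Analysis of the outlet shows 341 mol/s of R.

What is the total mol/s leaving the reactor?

For R: n = n₀ − 1ξ → 341 = 569.1 − 1ξ, giving ξ = 228.1 mol/s.
Outlet amounts (n = n₀ + ν ξ):
  Q: 279.8 − 1(228.1) = 51.7
  R: 569.1 − 1(228.1) = 341
  P: 0 + 1(228.1) = 228.1
  U: 0 + 1(228.1) = 228.1
Total out = 51.7 + 341 + 228.1 + 228.1 = 848.9 mol/s.

849 mol/s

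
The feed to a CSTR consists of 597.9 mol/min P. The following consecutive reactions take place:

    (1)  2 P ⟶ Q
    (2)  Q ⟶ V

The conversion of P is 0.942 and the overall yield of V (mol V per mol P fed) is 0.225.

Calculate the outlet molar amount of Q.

147 mol/min

Conversion of P: P consumed = 2ξ₁ = 0.942 × 597.9 → ξ₁ = 281.6 mol/min.
Yield of V: 1ξ₂ / 597.9 = 0.225 → ξ₂ = 134.5 mol/min.
Outlet amounts (n = n₀ + Σ ν·ξ):
  P: 597.9 − 2(281.6) = 34.68
  Q: 0 + 1(281.6) − 1(134.5) = 147.1
  V: 0 + 1(134.5) = 134.5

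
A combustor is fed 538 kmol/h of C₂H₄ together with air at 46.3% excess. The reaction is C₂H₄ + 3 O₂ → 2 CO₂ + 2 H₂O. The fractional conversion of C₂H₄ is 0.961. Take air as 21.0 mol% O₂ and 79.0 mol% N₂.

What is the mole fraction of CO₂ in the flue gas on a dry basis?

Stoichiometric O₂ = 3 × 538 = 1614 kmol/h; O₂ fed = 1614 × 1.463 = 2361 kmol/h.
N₂ fed = 2361 × 79/21 = 8883 kmol/h.
Fuel reacted = 0.961 × 538 → ξ = 517 kmol/h.
Outlet (n = n₀ + ν ξ):
  C₂H₄: 538 − 1(517) = 20.98
  O₂: 2361 − 3(517) = 810.2
  N₂: 8883 (inert)
  CO₂: 0 + 2(517) = 1034
  H₂O: 0 + 2(517) = 1034
Dry total = 10750 kmol/h; y_CO₂ (dry) = 1034 / 10750 = 0.09621.

0.0962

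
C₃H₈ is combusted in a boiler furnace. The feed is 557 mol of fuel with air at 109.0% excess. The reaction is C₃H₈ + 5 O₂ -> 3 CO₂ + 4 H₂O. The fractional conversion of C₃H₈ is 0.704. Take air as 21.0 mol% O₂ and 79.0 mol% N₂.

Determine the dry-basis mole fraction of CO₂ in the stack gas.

Stoichiometric O₂ = 5 × 557 = 2785 mol; O₂ fed = 2785 × 2.090 = 5821 mol.
N₂ fed = 5821 × 79/21 = 21900 mol.
Fuel reacted = 0.704 × 557 → ξ = 392.1 mol.
Outlet (n = n₀ + ν ξ):
  C₃H₈: 557 − 1(392.1) = 164.9
  O₂: 5821 − 5(392.1) = 3860
  N₂: 21900 (inert)
  CO₂: 0 + 3(392.1) = 1176
  H₂O: 0 + 4(392.1) = 1569
Dry total = 27100 mol; y_CO₂ (dry) = 1176 / 27100 = 0.04341.

0.0434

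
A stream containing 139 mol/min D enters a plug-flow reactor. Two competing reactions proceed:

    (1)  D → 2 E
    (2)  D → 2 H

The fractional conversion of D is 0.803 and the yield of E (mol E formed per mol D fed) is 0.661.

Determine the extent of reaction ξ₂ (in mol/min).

Yield of E: 2ξ₁ / 139 = 0.661 → ξ₁ = 45.94 mol/min.
Conversion of D: 1ξ₁ + 1ξ₂ = 0.803 × 139 = 111.6 → ξ₂ = 65.68 mol/min.
Outlet amounts (n = n₀ + Σ ν·ξ):
  D: 139 − 1(45.94) − 1(65.68) = 27.38
  E: 0 + 2(45.94) = 91.88
  H: 0 + 2(65.68) = 131.4

ξ₂ = 65.7 mol/min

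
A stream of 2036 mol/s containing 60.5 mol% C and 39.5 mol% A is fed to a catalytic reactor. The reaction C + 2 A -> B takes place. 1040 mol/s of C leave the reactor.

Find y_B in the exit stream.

For C: n = n₀ − 1ξ → 1040 = 1232 − 1ξ, giving ξ = 191.8 mol/s.
Outlet amounts (n = n₀ + ν ξ):
  C: 1232 − 1(191.8) = 1040
  A: 804.2 − 2(191.8) = 420.7
  B: 0 + 1(191.8) = 191.8
Total out = 1652 mol/s; y_B = 191.8 / 1652 = 0.1161.

0.116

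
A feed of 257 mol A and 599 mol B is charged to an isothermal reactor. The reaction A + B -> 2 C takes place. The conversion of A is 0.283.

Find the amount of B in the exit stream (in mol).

A reacted = 0.283 × 257 = 72.73 mol; ν_A = −1, so ξ = 72.73/1 = 72.73 mol.
Outlet amounts (n = n₀ + ν ξ):
  A: 257 − 1(72.73) = 184.3
  B: 599 − 1(72.73) = 526.3
  C: 0 + 2(72.73) = 145.5

526 mol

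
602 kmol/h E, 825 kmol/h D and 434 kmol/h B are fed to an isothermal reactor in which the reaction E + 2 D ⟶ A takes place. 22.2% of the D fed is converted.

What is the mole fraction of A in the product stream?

D reacted = 0.222 × 825 = 183.2 kmol/h; ν_D = −2, so ξ = 183.2/2 = 91.58 kmol/h.
Outlet amounts (n = n₀ + ν ξ):
  E: 602 − 1(91.58) = 510.4
  D: 825 − 2(91.58) = 641.9
  A: 0 + 1(91.58) = 91.58
  B: 434 (inert)
Total out = 1678 kmol/h; y_A = 91.58 / 1678 = 0.05458.

0.0546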